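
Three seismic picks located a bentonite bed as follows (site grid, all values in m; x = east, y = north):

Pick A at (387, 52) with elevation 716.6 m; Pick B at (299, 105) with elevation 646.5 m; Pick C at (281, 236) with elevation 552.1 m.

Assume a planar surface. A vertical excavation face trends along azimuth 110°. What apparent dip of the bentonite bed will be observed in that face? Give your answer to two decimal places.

Let the plane be z = a·x + b·y + c.
Pick B−Pick A: −88a + 53b = −70.1;  Pick C−Pick A: −106a + 184b = −164.5.
Solving gives a = 0.39530, b = −0.66629.
Unit vector along 110° is (sin 110°, cos 110°) = (0.9397, -0.3420).
Slope in that direction = a·(0.9397) + b·(-0.3420) = 0.59935.
Apparent dip = arctan|0.59935| = 30.94° (true dip is 37.8°, so apparent ≤ true as expected).

30.94°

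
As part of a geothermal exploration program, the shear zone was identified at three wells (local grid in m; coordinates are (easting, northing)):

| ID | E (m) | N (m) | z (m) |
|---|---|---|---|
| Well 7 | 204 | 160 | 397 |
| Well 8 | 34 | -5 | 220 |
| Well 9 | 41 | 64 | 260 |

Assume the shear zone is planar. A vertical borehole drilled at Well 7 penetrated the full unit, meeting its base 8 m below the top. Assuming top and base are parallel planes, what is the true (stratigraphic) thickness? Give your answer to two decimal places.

Let the plane be z = a·E + b·N + c.
Well 8−Well 7: −170a − 165b = −177;  Well 9−Well 7: −163a − 96b = −137.
Solving gives a = 0.53078, b = 0.52586.
|∇z| = √(a²+b²) = 0.74717, so dip δ = arctan(0.74717) = 36.77°.
True thickness = vertical thickness × cos δ = 8 × cos 36.77° = 6.41 m.

6.41 m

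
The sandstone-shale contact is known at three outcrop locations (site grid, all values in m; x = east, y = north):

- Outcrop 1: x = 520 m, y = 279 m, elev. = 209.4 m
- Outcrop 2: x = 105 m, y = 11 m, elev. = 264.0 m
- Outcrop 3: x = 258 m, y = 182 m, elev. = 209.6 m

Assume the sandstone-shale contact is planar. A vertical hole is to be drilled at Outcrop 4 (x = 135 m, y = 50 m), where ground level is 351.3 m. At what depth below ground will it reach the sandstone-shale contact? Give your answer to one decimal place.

100.6 m

Let the plane be z = a·x + b·y + c.
Outcrop 2−Outcrop 1: −415a − 268b = 54.6;  Outcrop 3−Outcrop 1: −262a − 97b = 0.2.
Solving gives a = 0.17498, b = −0.47469.
Then c = 209.4 − a·520 − b·279 = 250.85.
At (135, 50): z_contact = 23.62 − 23.73 + 250.85 = 250.74 m.
Depth below ground = 351.3 − 250.74 = 100.6 m.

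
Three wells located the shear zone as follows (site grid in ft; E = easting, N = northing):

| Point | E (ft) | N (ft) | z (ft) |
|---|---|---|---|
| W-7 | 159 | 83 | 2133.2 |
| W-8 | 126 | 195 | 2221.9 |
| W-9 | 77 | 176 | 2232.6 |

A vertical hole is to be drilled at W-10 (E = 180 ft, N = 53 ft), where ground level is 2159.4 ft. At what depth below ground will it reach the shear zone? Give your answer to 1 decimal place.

Let the plane be z = a·E + b·N + c.
W-8−W-7: −33a + 112b = 88.7;  W-9−W-7: −82a + 93b = 99.4.
Solving gives a = −0.47158, b = 0.65302.
Then c = 2133.2 − a·159 − b·83 = 2153.98.
At (180, 53): z_contact = −84.88 + 34.61 + 2153.98 = 2103.71 ft.
Depth below ground = 2159.4 − 2103.71 = 55.7 ft.

55.7 ft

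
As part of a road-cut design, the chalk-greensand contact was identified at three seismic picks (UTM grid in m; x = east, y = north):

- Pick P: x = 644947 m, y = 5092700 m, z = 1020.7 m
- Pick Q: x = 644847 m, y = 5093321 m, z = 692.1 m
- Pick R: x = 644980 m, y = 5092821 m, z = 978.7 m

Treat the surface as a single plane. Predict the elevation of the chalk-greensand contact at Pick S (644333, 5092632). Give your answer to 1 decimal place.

794.4 m

Let the plane be z = a·x + b·y + c.
Pick Q−Pick P: −100a + 621b = −328.6;  Pick R−Pick P: 33a + 121b = −42.
Solving gives a = 0.419679072, b = −0.461565367.
Then c = 1020.7 − a·644947 − b·5092700 = 2080963.88.
At (644333, 5092632): z = 270413.1 − 2350582.6 + 2080963.88 = 794.4 m.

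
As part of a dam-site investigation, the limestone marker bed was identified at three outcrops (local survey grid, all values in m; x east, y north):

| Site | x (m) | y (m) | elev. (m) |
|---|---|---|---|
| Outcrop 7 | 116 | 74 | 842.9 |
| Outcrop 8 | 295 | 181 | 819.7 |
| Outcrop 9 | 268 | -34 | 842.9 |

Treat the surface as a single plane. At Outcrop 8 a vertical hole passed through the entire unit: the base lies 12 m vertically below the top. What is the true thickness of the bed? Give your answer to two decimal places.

11.91 m

Let the plane be z = a·x + b·y + c.
Outcrop 8−Outcrop 7: 179a + 107b = −23.2;  Outcrop 9−Outcrop 7: 152a − 108b = 0.
Solving gives a = −0.07039, b = −0.09907.
|∇z| = √(a²+b²) = 0.12153, so dip δ = arctan(0.12153) = 6.93°.
True thickness = vertical thickness × cos δ = 12 × cos 6.93° = 11.91 m.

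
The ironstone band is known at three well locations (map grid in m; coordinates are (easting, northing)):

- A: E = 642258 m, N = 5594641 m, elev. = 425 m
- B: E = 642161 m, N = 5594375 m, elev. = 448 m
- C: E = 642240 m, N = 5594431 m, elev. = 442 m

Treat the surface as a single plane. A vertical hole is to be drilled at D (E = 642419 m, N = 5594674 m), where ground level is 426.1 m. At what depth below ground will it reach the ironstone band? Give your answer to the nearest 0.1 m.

6.9 m

Two edge vectors: A→B = (-97, -266, 23), A→C = (-18, -210, 17).
Normal n = (A→B) × (A→C) = (308, 1235, 15582).
So ∂z/∂E = −n_x/n_z = −0.019766397 and ∂z/∂N = −n_y/n_z = −0.079258118.
Intercept c from A: 425 + 12695.13 + 443420.72 = 456540.85.
At (642419, 5594674): z_contact = −12698.31 − 443423.33 + 456540.85 = 419.20 m.
Depth below ground = 426.1 − 419.20 = 6.9 m.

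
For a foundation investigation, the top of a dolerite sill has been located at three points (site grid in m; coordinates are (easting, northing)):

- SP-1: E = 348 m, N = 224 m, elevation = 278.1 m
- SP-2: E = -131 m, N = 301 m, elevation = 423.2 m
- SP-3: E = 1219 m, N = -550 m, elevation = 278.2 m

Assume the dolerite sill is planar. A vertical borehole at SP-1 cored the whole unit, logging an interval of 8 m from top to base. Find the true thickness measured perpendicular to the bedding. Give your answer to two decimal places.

Let the plane be z = a·E + b·N + c.
SP-2−SP-1: −479a + 77b = 145.1;  SP-3−SP-1: 871a − 774b = 0.1.
Solving gives a = −0.36985, b = −0.41633.
|∇z| = √(a²+b²) = 0.55688, so dip δ = arctan(0.55688) = 29.11°.
True thickness = vertical thickness × cos δ = 8 × cos 29.11° = 6.99 m.

6.99 m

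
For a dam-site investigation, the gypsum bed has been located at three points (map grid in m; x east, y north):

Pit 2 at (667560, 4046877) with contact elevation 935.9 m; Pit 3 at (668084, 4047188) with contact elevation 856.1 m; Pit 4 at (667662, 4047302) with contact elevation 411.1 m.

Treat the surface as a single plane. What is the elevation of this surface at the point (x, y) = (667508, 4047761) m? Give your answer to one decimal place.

-334.5 m

Two edge vectors: Pit 2→Pit 3 = (524, 311, -79.8), Pit 2→Pit 4 = (102, 425, -524.8).
Normal n = (Pit 2→Pit 3) × (Pit 2→Pit 4) = (-129297.8, 266855.6, 190978).
So ∂z/∂x = −n_x/n_z = 0.677029815 and ∂z/∂y = −n_y/n_z = −1.397310685.
Intercept c from Pit 2: 935.9 − 451958.02 + 5654744.47 = 5203722.35.
At (667508, 4047761): z = 451922.8 − 5655979.7 + 5203722.35 = -334.5 m.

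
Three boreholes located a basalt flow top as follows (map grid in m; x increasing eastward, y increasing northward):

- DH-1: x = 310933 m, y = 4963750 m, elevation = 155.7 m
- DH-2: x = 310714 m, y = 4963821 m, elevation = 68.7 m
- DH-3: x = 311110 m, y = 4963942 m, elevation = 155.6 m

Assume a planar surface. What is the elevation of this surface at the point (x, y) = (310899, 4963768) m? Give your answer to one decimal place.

140.2 m

Let the plane be z = a·x + b·y + c.
DH-2−DH-1: −219a + 71b = −87;  DH-3−DH-1: 177a + 192b = −0.1.
Solving gives a = 0.305720040, b = −0.282356495.
Then c = 155.7 − a·310933 − b·4963750 = 1306644.31.
At (310899, 4963768): z = 95048.1 − 1401552.1 + 1306644.31 = 140.2 m.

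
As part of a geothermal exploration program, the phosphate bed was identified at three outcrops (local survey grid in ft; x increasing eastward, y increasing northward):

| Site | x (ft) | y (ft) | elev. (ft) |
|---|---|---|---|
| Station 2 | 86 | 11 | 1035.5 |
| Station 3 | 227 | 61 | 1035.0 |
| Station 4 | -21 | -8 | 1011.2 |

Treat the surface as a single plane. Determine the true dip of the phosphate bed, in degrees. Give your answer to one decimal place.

Let the plane be z = a·x + b·y + c.
Station 3−Station 2: 141a + 50b = −0.5;  Station 4−Station 2: −107a − 19b = −24.3.
Solving gives a = 0.45844, b = −1.30281.
Gradient magnitude |∇z| = √(a² + b²) = √(0.21017 + 1.69731) = 1.38111.
True dip = arctan(1.38111) = 54.1°, dipping toward NNW (azimuth ≈ 341°).

54.1°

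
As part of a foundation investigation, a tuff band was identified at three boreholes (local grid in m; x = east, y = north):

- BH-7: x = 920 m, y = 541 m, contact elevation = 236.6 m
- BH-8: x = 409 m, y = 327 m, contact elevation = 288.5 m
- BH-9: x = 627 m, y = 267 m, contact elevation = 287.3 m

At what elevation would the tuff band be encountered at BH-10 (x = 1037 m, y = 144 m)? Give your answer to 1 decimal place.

286.4 m

Let the plane be z = a·x + b·y + c.
BH-8−BH-7: −511a − 214b = 51.9;  BH-9−BH-7: −293a − 274b = 50.7.
Solving gives a = −0.043600, b = −0.138413.
Then c = 236.6 − a·920 − b·541 = 351.59.
At (1037, 144): z = −45.2 − 19.9 + 351.59 = 286.4 m.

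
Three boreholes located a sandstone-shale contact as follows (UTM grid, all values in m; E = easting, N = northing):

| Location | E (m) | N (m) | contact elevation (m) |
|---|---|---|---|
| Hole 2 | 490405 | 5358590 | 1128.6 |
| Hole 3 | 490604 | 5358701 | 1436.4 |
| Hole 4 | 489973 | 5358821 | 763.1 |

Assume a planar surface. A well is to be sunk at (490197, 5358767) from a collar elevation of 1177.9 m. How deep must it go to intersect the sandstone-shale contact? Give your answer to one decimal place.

Let the plane be z = a·E + b·N + c.
Hole 3−Hole 2: 199a + 111b = 307.8;  Hole 4−Hole 2: −432a + 231b = −365.5.
Solving gives a = 1.189002460, b = 0.641337933.
Then c = 1128.6 − a·490405 − b·5358590 = −4018631.19.
At (490197, 5358767): z_contact = 582845.44 + 3436780.55 − 4018631.19 = 994.80 m.
Depth below ground = 1177.9 − 994.80 = 183.1 m.

183.1 m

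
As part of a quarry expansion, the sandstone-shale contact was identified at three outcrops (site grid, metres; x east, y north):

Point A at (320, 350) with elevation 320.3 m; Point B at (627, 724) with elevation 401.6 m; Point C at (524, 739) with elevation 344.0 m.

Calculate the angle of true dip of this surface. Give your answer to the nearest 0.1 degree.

Let the plane be z = a·x + b·y + c.
Point B−Point A: 307a + 374b = 81.3;  Point C−Point A: 204a + 389b = 23.7.
Solving gives a = 0.52779, b = −0.21586.
Gradient magnitude |∇z| = √(a² + b²) = √(0.27856 + 0.04659) = 0.57022.
True dip = arctan(0.57022) = 29.7°, dipping toward WNW (azimuth ≈ 292°).

29.7°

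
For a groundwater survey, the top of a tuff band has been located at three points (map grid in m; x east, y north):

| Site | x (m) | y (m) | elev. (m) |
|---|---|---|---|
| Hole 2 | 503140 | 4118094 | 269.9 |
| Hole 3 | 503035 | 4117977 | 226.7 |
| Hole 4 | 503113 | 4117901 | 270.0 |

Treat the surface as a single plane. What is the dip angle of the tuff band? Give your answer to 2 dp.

26.24°

Two edge vectors: Hole 2→Hole 3 = (-105, -117, -43.2), Hole 2→Hole 4 = (-27, -193, 0.1).
Normal n = (Hole 2→Hole 3) × (Hole 2→Hole 4) = (-8349.3, 1176.9, 17106).
So ∂z/∂x = −n_x/n_z = 0.48809 and ∂z/∂y = −n_y/n_z = −0.06880.
Gradient magnitude |∇z| = √(a² + b²) = √(0.23823 + 0.00473) = 0.49292.
True dip = arctan(0.49292) = 26.24°, dipping toward W (azimuth ≈ 278°).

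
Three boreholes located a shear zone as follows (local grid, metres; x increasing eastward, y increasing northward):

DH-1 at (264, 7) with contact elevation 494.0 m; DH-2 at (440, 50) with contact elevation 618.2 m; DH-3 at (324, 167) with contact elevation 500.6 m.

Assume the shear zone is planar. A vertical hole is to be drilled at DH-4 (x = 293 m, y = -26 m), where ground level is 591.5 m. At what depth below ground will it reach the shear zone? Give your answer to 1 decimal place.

67.2 m

Two edge vectors: DH-1→DH-2 = (176, 43, 124.2), DH-1→DH-3 = (60, 160, 6.6).
Normal n = (DH-1→DH-2) × (DH-1→DH-3) = (-19588.2, 6290.4, 25580).
So ∂z/∂x = −n_x/n_z = 0.76576 and ∂z/∂y = −n_y/n_z = −0.24591.
Intercept c from DH-1: 494 − 202.16 + 1.72 = 293.56.
At (293, -26): z_contact = 224.37 + 6.39 + 293.56 = 524.32 m.
Depth below ground = 591.5 − 524.32 = 67.2 m.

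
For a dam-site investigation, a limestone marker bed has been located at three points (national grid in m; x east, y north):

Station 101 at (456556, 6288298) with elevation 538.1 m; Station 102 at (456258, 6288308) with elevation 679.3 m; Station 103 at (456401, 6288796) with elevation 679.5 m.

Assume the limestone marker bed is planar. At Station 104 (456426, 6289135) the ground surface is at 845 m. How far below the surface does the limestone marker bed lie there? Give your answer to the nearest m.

130 m

Let the plane be z = a·x + b·y + c.
Station 102−Station 101: −298a + 10b = 141.2;  Station 103−Station 101: −155a + 498b = 141.4.
Solving gives a = −0.46919798, b = 0.13790023.
Then c = 538.1 − a·456556 − b·6288298 = −652404.47.
At (456426, 6289135): z_contact = −214154.2 + 867273.1 − 652404.47 = 714.5 m.
Depth below ground = 845 − 714.5 = 130 m.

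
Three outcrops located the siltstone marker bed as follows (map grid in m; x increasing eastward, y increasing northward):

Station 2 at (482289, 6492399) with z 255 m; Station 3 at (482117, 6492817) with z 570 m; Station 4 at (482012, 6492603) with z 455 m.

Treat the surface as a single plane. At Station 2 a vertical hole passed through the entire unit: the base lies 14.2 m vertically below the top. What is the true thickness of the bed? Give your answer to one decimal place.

11.6 m

Two edge vectors: Station 2→Station 3 = (-172, 418, 315), Station 2→Station 4 = (-277, 204, 200).
Normal n = (Station 2→Station 3) × (Station 2→Station 4) = (19340, -52855, 80698).
So ∂z/∂x = −n_x/n_z = −0.23966 and ∂z/∂y = −n_y/n_z = 0.65497.
|∇z| = √(a²+b²) = 0.69744, so dip δ = arctan(0.69744) = 34.89°.
True thickness = vertical thickness × cos δ = 14.2 × cos 34.89° = 11.6 m.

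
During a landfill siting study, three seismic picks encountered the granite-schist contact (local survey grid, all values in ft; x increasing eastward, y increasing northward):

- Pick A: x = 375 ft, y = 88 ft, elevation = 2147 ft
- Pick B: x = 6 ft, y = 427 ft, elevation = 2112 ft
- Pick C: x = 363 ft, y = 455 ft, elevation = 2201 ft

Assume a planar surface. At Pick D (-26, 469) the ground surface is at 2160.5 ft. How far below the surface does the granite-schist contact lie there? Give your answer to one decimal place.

Let the plane be z = a·x + b·y + c.
Pick B−Pick A: −369a + 339b = −35;  Pick C−Pick A: −12a + 367b = 54.
Solving gives a = 0.23715, b = 0.15489.
Then c = 2147 − a·375 − b·88 = 2044.44.
At (-26, 469): z_contact = −6.17 + 72.64 + 2044.44 = 2110.92 ft.
Depth below ground = 2160.5 − 2110.92 = 49.6 ft.

49.6 ft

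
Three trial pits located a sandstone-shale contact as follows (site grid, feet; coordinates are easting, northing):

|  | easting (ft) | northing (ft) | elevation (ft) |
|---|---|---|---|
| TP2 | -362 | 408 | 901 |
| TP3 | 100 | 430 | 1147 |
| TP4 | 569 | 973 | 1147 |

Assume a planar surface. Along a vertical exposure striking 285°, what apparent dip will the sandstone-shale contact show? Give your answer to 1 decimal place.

33.4°

Two edge vectors: TP2→TP3 = (462, 22, 246), TP2→TP4 = (931, 565, 246).
Normal n = (TP2→TP3) × (TP2→TP4) = (-133578, 115374, 240548).
So ∂z/∂easting = −n_x/n_z = 0.55531 and ∂z/∂northing = −n_y/n_z = −0.47963.
Unit vector along 285° is (sin 285°, cos 285°) = (-0.9659, 0.2588).
Slope in that direction = a·(-0.9659) + b·(0.2588) = −0.66052.
Apparent dip = arctan|0.66052| = 33.4° (true dip is 36.3°, so apparent ≤ true as expected).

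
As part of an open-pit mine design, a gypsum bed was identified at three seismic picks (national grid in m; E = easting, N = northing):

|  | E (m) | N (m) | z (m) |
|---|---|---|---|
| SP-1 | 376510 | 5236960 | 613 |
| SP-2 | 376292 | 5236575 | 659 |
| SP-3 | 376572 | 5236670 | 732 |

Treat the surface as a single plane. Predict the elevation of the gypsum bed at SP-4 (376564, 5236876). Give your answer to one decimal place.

Two edge vectors: SP-1→SP-2 = (-218, -385, 46), SP-1→SP-3 = (62, -290, 119).
Normal n = (SP-1→SP-2) × (SP-1→SP-3) = (-32475, 28794, 87090).
So ∂z/∂E = −n_x/n_z = 0.372890114 and ∂z/∂N = −n_y/n_z = −0.330623493.
Intercept c from SP-1: 613 − 140396.86 + 1731462.01 = 1591678.15.
At (376564, 5236876): z = 140417.0 − 1731434.2 + 1591678.15 = 660.9 m.

660.9 m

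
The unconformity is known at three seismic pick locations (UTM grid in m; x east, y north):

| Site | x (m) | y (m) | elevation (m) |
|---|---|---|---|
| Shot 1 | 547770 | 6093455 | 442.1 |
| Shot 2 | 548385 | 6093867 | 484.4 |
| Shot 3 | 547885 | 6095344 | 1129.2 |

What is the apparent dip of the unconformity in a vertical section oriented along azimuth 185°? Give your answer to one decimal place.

19.7°

Let the plane be z = a·x + b·y + c.
Shot 2−Shot 1: 615a + 412b = 42.3;  Shot 3−Shot 1: 115a + 1889b = 687.1.
Solving gives a = −0.18233, b = 0.37484.
Unit vector along 185° is (sin 185°, cos 185°) = (-0.0872, -0.9962).
Slope in that direction = a·(-0.0872) + b·(-0.9962) = −0.35752.
Apparent dip = arctan|0.35752| = 19.7° (true dip is 22.6°, so apparent ≤ true as expected).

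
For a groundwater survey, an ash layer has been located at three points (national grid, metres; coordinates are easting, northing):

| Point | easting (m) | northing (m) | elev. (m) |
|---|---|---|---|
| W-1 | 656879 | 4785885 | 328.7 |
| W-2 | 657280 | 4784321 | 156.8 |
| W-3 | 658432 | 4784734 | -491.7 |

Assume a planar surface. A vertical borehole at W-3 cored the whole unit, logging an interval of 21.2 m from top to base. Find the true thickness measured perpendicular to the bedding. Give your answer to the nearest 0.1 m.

Two edge vectors: W-1→W-2 = (401, -1564, -171.9), W-1→W-3 = (1553, -1151, -820.4).
Normal n = (W-1→W-2) × (W-1→W-3) = (1085248.7, 62019.7, 1967341).
So ∂z/∂easting = −n_x/n_z = −0.55163 and ∂z/∂northing = −n_y/n_z = −0.03152.
|∇z| = √(a²+b²) = 0.55253, so dip δ = arctan(0.55253) = 28.92°.
True thickness = vertical thickness × cos δ = 21.2 × cos 28.92° = 18.6 m.

18.6 m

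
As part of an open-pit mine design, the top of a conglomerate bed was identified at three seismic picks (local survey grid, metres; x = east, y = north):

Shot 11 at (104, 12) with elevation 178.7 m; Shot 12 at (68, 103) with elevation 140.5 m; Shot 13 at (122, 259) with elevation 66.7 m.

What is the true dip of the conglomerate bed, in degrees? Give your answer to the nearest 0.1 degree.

Let the plane be z = a·x + b·y + c.
Shot 12−Shot 11: −36a + 91b = −38.2;  Shot 13−Shot 11: 18a + 247b = −112.
Solving gives a = −0.07185, b = −0.44821.
Gradient magnitude |∇z| = √(a² + b²) = √(0.00516 + 0.20089) = 0.45393.
True dip = arctan(0.45393) = 24.4°, dipping toward N (azimuth ≈ 009°).

24.4°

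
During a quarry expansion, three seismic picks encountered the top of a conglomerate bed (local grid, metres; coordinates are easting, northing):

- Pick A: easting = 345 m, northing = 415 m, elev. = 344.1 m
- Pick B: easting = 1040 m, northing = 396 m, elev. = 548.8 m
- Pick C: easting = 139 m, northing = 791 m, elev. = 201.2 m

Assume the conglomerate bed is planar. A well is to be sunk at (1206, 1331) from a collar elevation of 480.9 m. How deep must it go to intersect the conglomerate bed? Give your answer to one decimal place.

91.8 m

Let the plane be z = a·easting + b·northing + c.
Pick B−Pick A: 695a − 19b = 204.7;  Pick C−Pick A: −206a + 376b = −142.9.
Solving gives a = 0.288463, b = −0.222012.
Then c = 344.1 − a·345 − b·415 = 336.72.
At (1206, 1331): z_contact = 347.89 − 295.50 + 336.72 = 389.10 m.
Depth below ground = 480.9 − 389.10 = 91.8 m.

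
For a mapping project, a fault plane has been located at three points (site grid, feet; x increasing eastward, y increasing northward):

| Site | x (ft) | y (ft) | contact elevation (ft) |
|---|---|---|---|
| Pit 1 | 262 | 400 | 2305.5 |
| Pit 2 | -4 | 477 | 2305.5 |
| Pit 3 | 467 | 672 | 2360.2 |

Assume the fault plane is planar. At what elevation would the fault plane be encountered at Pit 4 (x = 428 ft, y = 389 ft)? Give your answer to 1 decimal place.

Two edge vectors: Pit 1→Pit 2 = (-266, 77, 0), Pit 1→Pit 3 = (205, 272, 54.7).
Normal n = (Pit 1→Pit 2) × (Pit 1→Pit 3) = (4211.9, 14550.2, -88137).
So ∂z/∂x = −n_x/n_z = 0.04779 and ∂z/∂y = −n_y/n_z = 0.16509.
Intercept c from Pit 1: 2305.5 − 12.52 − 66.03 = 2226.95.
At (428, 389): z = 20.5 + 64.2 + 2226.95 = 2311.6 ft.

2311.6 ft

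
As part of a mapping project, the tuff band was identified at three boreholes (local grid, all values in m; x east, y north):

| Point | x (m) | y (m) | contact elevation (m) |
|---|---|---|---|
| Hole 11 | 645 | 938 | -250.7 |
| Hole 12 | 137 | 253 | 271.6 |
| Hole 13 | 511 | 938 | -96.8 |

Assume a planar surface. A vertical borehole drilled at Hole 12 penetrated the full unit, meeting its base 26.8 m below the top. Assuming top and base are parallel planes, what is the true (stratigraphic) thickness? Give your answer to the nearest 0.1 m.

Two edge vectors: Hole 11→Hole 12 = (-508, -685, 522.3), Hole 11→Hole 13 = (-134, 0, 153.9).
Normal n = (Hole 11→Hole 12) × (Hole 11→Hole 13) = (-105421.5, 8193, -91790).
So ∂z/∂x = −n_x/n_z = −1.14851 and ∂z/∂y = −n_y/n_z = 0.08926.
|∇z| = √(a²+b²) = 1.15197, so dip δ = arctan(1.15197) = 49.04°.
True thickness = vertical thickness × cos δ = 26.8 × cos 49.04° = 17.6 m.

17.6 m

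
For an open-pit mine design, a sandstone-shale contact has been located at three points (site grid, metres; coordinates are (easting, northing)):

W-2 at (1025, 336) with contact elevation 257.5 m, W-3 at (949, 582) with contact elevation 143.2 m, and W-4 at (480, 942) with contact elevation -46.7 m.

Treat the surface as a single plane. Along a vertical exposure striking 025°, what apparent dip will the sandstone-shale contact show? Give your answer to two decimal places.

20.64°

Two edge vectors: W-2→W-3 = (-76, 246, -114.3), W-2→W-4 = (-545, 606, -304.2).
Normal n = (W-2→W-3) × (W-2→W-4) = (-5567.4, 39174.3, 88014).
So ∂z/∂E = −n_x/n_z = 0.06326 and ∂z/∂N = −n_y/n_z = −0.44509.
Unit vector along 025° is (sin 25°, cos 25°) = (0.4226, 0.9063).
Slope in that direction = a·(0.4226) + b·(0.9063) = −0.37666.
Apparent dip = arctan|0.37666| = 20.64° (true dip is 24.2°, so apparent ≤ true as expected).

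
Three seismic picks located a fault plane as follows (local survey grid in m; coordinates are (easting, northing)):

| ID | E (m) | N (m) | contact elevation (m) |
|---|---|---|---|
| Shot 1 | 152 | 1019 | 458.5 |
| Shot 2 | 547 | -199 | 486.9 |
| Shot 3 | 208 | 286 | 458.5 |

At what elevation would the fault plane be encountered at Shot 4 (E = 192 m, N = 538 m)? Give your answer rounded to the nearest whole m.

459 m

Two edge vectors: Shot 1→Shot 2 = (395, -1218, 28.4), Shot 1→Shot 3 = (56, -733, 0).
Normal n = (Shot 1→Shot 2) × (Shot 1→Shot 3) = (20817.2, 1590.4, -221327).
So ∂z/∂E = −n_x/n_z = 0.09406 and ∂z/∂N = −n_y/n_z = 0.00719.
Intercept c from Shot 1: 458.5 − 14.30 − 7.32 = 436.88.
At (192, 538): z = 18.1 + 3.9 + 436.88 = 458.8 m.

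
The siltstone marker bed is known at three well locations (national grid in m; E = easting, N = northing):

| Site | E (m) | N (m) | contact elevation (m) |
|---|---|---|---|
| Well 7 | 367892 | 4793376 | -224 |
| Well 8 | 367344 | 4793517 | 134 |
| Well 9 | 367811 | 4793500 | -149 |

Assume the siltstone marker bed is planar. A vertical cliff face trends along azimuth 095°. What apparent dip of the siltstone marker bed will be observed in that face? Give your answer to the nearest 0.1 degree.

Two edge vectors: Well 7→Well 8 = (-548, 141, 358), Well 7→Well 9 = (-81, 124, 75).
Normal n = (Well 7→Well 8) × (Well 7→Well 9) = (-33817, 12102, -56531).
So ∂z/∂E = −n_x/n_z = −0.59820 and ∂z/∂N = −n_y/n_z = 0.21408.
Unit vector along 095° is (sin 95°, cos 95°) = (0.9962, -0.0872).
Slope in that direction = a·(0.9962) + b·(-0.0872) = −0.61458.
Apparent dip = arctan|0.61458| = 31.6° (true dip is 32.4°, so apparent ≤ true as expected).

31.6°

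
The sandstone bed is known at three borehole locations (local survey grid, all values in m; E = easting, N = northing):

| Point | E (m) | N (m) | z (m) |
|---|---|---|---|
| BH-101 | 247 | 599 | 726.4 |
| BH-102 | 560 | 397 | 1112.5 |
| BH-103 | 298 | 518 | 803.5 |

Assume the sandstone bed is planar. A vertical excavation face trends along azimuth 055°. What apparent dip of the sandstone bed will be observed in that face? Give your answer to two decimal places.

Let the plane be z = a·E + b·N + c.
BH-102−BH-101: 313a − 202b = 386.1;  BH-103−BH-101: 51a − 81b = 77.1.
Solving gives a = 1.04311, b = −0.29508.
Unit vector along 055° is (sin 55°, cos 55°) = (0.8192, 0.5736).
Slope in that direction = a·(0.8192) + b·(0.5736) = 0.68522.
Apparent dip = arctan|0.68522| = 34.42° (true dip is 47.3°, so apparent ≤ true as expected).

34.42°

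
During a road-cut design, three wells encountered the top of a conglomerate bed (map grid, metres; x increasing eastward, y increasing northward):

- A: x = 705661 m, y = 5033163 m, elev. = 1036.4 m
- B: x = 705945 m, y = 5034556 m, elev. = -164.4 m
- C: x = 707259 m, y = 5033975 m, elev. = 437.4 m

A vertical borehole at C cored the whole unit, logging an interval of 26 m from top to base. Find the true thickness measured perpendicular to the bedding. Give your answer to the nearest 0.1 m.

Let the plane be z = a·x + b·y + c.
B−A: 284a + 1393b = −1200.8;  C−A: 1598a + 812b = −599.
Solving gives a = 0.07048, b = −0.87639.
|∇z| = √(a²+b²) = 0.87922, so dip δ = arctan(0.87922) = 41.32°.
True thickness = vertical thickness × cos δ = 26 × cos 41.32° = 19.5 m.

19.5 m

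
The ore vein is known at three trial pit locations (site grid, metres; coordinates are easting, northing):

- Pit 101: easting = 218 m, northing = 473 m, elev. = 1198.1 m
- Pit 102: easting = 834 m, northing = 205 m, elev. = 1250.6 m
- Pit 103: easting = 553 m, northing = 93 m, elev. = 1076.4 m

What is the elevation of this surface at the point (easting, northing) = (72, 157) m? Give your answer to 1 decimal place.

942.2 m

Two edge vectors: Pit 101→Pit 102 = (616, -268, 52.5), Pit 101→Pit 103 = (335, -380, -121.7).
Normal n = (Pit 101→Pit 102) × (Pit 101→Pit 103) = (52565.6, 92554.7, -144300).
So ∂z/∂easting = −n_x/n_z = 0.36428 and ∂z/∂northing = −n_y/n_z = 0.64140.
Intercept c from Pit 101: 1198.1 − 79.41 − 303.38 = 815.30.
At (72, 157): z = 26.2 + 100.7 + 815.30 = 942.2 m.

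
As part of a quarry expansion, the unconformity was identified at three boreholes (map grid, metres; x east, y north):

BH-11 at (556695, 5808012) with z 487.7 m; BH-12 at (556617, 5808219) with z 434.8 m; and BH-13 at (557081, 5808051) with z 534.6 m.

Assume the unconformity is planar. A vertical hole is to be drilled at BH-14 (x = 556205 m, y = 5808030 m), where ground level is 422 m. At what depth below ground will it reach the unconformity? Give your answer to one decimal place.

7.5 m

Two edge vectors: BH-11→BH-12 = (-78, 207, -52.9), BH-11→BH-13 = (386, 39, 46.9).
Normal n = (BH-11→BH-12) × (BH-11→BH-13) = (11771.4, -16761.2, -82944).
So ∂z/∂x = −n_x/n_z = 0.141919850 and ∂z/∂y = −n_y/n_z = −0.202078511.
Intercept c from BH-11: 487.7 − 79006.07 + 1173674.42 = 1095156.05.
At (556205, 5808030): z_contact = 78936.53 − 1173678.05 + 1095156.05 = 414.52 m.
Depth below ground = 422 − 414.52 = 7.5 m.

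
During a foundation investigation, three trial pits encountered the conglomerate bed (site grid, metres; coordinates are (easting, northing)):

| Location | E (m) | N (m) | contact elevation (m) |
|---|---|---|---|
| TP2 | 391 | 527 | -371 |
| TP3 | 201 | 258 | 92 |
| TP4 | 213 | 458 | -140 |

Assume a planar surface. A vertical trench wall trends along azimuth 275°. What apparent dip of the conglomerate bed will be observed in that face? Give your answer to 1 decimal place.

37.5°

Let the plane be z = a·E + b·N + c.
TP3−TP2: −190a − 269b = 463;  TP4−TP2: −178a − 69b = 231.
Solving gives a = −0.86828, b = −1.10790.
Unit vector along 275° is (sin 275°, cos 275°) = (-0.9962, 0.0872).
Slope in that direction = a·(-0.9962) + b·(0.0872) = 0.76842.
Apparent dip = arctan|0.76842| = 37.5° (true dip is 54.6°, so apparent ≤ true as expected).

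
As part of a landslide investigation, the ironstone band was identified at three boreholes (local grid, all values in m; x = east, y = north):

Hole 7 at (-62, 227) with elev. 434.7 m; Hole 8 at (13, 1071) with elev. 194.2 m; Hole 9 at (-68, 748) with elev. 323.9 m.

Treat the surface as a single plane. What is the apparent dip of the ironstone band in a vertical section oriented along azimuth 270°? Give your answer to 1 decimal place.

Two edge vectors: Hole 7→Hole 8 = (75, 844, -240.5), Hole 7→Hole 9 = (-6, 521, -110.8).
Normal n = (Hole 7→Hole 8) × (Hole 7→Hole 9) = (31785.3, 9753, 44139).
So ∂z/∂x = −n_x/n_z = −0.72012 and ∂z/∂y = −n_y/n_z = −0.22096.
Unit vector along 270° is (sin 270°, cos 270°) = (-1.0000, -0.0000).
Slope in that direction = a·(-1.0000) + b·(-0.0000) = 0.72012.
Apparent dip = arctan|0.72012| = 35.8° (true dip is 37.0°, so apparent ≤ true as expected).

35.8°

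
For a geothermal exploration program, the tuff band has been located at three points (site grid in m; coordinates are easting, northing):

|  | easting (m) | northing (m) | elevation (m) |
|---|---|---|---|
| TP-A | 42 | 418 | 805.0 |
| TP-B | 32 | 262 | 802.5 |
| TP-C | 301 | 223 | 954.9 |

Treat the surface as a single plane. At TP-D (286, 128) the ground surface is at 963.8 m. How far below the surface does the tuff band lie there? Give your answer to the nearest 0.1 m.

15.4 m

Two edge vectors: TP-A→TP-B = (-10, -156, -2.5), TP-A→TP-C = (259, -195, 149.9).
Normal n = (TP-A→TP-B) × (TP-A→TP-C) = (-23871.9, 851.5, 42354).
So ∂z/∂easting = −n_x/n_z = 0.56363 and ∂z/∂northing = −n_y/n_z = −0.02010.
Intercept c from TP-A: 805 − 23.67 + 8.40 = 789.73.
At (286, 128): z_contact = 161.20 − 2.57 + 789.73 = 948.36 m.
Depth below ground = 963.8 − 948.36 = 15.4 m.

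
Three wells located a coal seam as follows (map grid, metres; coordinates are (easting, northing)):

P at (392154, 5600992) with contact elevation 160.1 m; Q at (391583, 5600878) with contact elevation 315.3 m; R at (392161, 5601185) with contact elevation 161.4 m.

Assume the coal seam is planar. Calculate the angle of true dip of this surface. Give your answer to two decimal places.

15.41°

Let the plane be z = a·E + b·N + c.
Q−P: −571a − 114b = 155.2;  R−P: 7a + 193b = 1.3.
Solving gives a = −0.27514, b = 0.01671.
Gradient magnitude |∇z| = √(a² + b²) = √(0.07570 + 0.00028) = 0.27565.
True dip = arctan(0.27565) = 15.41°, dipping toward E (azimuth ≈ 093°).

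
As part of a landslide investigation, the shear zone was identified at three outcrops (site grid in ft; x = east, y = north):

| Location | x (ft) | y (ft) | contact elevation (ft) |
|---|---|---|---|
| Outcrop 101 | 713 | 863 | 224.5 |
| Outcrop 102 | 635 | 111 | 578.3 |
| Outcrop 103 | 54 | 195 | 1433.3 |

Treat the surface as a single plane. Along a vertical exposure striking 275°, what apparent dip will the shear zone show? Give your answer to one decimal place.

Two edge vectors: Outcrop 101→Outcrop 102 = (-78, -752, 353.8), Outcrop 101→Outcrop 103 = (-659, -668, 1208.8).
Normal n = (Outcrop 101→Outcrop 102) × (Outcrop 101→Outcrop 103) = (-672679.2, -138867.8, -443464).
So ∂z/∂x = −n_x/n_z = −1.51687 and ∂z/∂y = −n_y/n_z = −0.31314.
Unit vector along 275° is (sin 275°, cos 275°) = (-0.9962, 0.0872).
Slope in that direction = a·(-0.9962) + b·(0.0872) = 1.48381.
Apparent dip = arctan|1.48381| = 56.0° (true dip is 57.2°, so apparent ≤ true as expected).

56.0°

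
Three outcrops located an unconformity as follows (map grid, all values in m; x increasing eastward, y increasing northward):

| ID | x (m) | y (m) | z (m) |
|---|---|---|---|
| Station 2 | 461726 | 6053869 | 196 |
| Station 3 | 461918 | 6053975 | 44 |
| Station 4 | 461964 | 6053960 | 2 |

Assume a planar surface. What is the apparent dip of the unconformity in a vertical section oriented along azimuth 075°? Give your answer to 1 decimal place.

Two edge vectors: Station 2→Station 3 = (192, 106, -152), Station 2→Station 4 = (238, 91, -194).
Normal n = (Station 2→Station 3) × (Station 2→Station 4) = (-6732, 1072, -7756).
So ∂z/∂x = −n_x/n_z = −0.86797 and ∂z/∂y = −n_y/n_z = 0.13822.
Unit vector along 075° is (sin 75°, cos 75°) = (0.9659, 0.2588).
Slope in that direction = a·(0.9659) + b·(0.2588) = −0.80262.
Apparent dip = arctan|0.80262| = 38.8° (true dip is 41.3°, so apparent ≤ true as expected).

38.8°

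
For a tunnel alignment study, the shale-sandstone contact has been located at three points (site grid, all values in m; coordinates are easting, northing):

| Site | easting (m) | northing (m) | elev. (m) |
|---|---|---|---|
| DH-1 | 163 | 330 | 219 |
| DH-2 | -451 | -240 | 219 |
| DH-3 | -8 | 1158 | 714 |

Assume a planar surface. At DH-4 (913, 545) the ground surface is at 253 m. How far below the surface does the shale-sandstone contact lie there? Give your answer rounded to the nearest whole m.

275 m

Two edge vectors: DH-1→DH-2 = (-614, -570, 0), DH-1→DH-3 = (-171, 828, 495).
Normal n = (DH-1→DH-2) × (DH-1→DH-3) = (-282150, 303930, -605862).
So ∂z/∂easting = −n_x/n_z = −0.46570 and ∂z/∂northing = −n_y/n_z = 0.50165.
Intercept c from DH-1: 219 + 75.91 − 165.54 = 129.36.
At (913, 545): z_contact = −425.2 + 273.4 + 129.36 = -22.4 m.
Depth below ground = 253 − (-22.4) = 275 m.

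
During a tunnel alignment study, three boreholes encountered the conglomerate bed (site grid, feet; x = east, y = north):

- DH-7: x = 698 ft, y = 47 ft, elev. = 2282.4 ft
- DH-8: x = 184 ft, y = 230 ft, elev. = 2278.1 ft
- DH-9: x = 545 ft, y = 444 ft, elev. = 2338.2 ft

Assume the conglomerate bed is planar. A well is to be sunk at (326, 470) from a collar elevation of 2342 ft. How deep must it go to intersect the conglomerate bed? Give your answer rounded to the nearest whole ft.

Let the plane be z = a·x + b·y + c.
DH-8−DH-7: −514a + 183b = −4.3;  DH-9−DH-7: −153a + 397b = 55.8.
Solving gives a = 0.06770, b = 0.16664.
Then c = 2282.4 − a·698 − b·47 = 2227.32.
At (326, 470): z_contact = 22.1 + 78.3 + 2227.32 = 2327.7 ft.
Depth below ground = 2342 − 2327.7 = 14 ft.

14 ft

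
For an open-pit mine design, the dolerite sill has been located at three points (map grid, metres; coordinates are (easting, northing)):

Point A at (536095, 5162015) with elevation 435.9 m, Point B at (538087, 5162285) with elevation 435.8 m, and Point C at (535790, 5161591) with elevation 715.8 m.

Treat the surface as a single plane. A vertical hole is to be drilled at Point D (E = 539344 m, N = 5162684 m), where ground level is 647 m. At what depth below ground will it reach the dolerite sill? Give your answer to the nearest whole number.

Two edge vectors: Point A→Point B = (1992, 270, -0.1), Point A→Point C = (-305, -424, 279.9).
Normal n = (Point A→Point B) × (Point A→Point C) = (75530.6, -557530.3, -762258).
So ∂z/∂E = −n_x/n_z = 0.09908797 and ∂z/∂N = −n_y/n_z = −0.73141941.
Intercept c from Point A: 435.9 − 53120.57 + 3775597.99 = 3722913.32.
At (539344, 5162684): z_contact = 53442.5 − 3776087.3 + 3722913.32 = 268.5 m.
Depth below ground = 647 − 268.5 = 378 m.

378 m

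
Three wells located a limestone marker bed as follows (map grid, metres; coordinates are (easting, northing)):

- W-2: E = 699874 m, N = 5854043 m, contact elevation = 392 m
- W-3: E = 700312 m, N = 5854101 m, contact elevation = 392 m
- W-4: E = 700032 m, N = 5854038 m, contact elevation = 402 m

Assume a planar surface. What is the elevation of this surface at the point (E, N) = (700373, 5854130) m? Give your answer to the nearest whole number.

384 m

Let the plane be z = a·E + b·N + c.
W-3−W-2: 438a + 58b = 0;  W-4−W-2: 158a − 5b = 10.
Solving gives a = 0.05108332, b = −0.38576713.
Then c = 392 − a·699874 − b·5854043 = 2222937.48.
At (700373, 5854130): z = 35777.4 − 2258330.9 + 2222937.48 = 383.9 m.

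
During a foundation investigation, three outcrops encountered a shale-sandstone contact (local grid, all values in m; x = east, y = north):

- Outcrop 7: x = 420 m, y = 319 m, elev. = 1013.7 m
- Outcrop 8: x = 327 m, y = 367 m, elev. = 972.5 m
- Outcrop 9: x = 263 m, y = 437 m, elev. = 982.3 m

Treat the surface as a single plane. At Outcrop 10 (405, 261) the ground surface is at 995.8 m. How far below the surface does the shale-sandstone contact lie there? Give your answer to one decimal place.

56.6 m

Let the plane be z = a·x + b·y + c.
Outcrop 8−Outcrop 7: −93a + 48b = −41.2;  Outcrop 9−Outcrop 7: −157a + 118b = −31.4.
Solving gives a = 0.97568, b = 1.03205.
Then c = 1013.7 − a·420 − b·319 = 274.69.
At (405, 261): z_contact = 395.15 + 269.37 + 274.69 = 939.21 m.
Depth below ground = 995.8 − 939.21 = 56.6 m.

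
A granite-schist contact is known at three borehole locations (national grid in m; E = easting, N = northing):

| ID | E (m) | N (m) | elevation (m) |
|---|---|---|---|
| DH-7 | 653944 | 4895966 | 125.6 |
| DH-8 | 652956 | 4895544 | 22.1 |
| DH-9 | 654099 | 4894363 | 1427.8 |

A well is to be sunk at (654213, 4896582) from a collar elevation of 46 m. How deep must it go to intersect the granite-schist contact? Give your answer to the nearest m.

278 m

Let the plane be z = a·E + b·N + c.
DH-8−DH-7: −988a − 422b = −103.5;  DH-9−DH-7: 155a − 1603b = 1302.2.
Solving gives a = 0.43381650, b = −0.77040452.
Then c = 125.6 − a·653944 − b·4895966 = 3488308.22.
At (654213, 4896582): z_contact = 283808.4 − 3772348.9 + 3488308.22 = -232.3 m.
Depth below ground = 46 − (-232.3) = 278 m.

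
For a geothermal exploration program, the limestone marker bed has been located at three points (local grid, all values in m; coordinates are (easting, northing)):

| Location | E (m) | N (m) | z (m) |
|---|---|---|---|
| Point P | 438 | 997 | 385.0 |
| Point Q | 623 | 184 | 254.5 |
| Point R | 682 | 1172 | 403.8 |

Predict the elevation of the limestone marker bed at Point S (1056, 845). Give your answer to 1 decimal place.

Two edge vectors: Point P→Point Q = (185, -813, -130.5), Point P→Point R = (244, 175, 18.8).
Normal n = (Point P→Point Q) × (Point P→Point R) = (7553.1, -35320, 230747).
So ∂z/∂E = −n_x/n_z = −0.032733 and ∂z/∂N = −n_y/n_z = 0.153068.
Intercept c from Point P: 385 + 14.34 − 152.61 = 246.73.
At (1056, 845): z = −34.6 + 129.3 + 246.73 = 341.5 m.

341.5 m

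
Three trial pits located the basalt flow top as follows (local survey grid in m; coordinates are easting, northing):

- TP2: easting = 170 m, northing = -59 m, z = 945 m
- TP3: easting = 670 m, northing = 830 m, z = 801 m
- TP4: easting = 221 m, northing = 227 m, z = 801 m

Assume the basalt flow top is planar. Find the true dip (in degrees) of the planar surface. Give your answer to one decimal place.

47.9°

Let the plane be z = a·easting + b·northing + c.
TP3−TP2: 500a + 889b = −144;  TP4−TP2: 51a + 286b = −144.
Solving gives a = 0.88912, b = −0.66205.
Gradient magnitude |∇z| = √(a² + b²) = √(0.79053 + 0.43830) = 1.10853.
True dip = arctan(1.10853) = 47.9°, dipping toward NW (azimuth ≈ 307°).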